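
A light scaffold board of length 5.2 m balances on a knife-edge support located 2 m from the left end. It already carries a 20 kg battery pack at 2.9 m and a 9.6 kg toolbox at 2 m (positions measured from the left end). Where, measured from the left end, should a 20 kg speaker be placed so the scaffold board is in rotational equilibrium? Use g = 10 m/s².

Taking torques about the knife-edge support (at 2 m from the left end):
Battery pack: 20 × 10 = 200 N down at 2.9 m → arm 0.9 m, τ = 200 × 0.9 = 180 N·m clockwise.
Toolbox: acts at the knife-edge support, moment arm 0 → no torque.
Net moment of existing loads = 180 N·m clockwise.
The speaker weighs 20 × 10 = 200 N and must supply an equal counterclockwise moment, so its lever arm about the knife-edge support is 180 / 200 = 0.9 m.
That puts it at 2 − 0.9 = 1.1 m from the left end.

x ≈ 1.1 m from the left end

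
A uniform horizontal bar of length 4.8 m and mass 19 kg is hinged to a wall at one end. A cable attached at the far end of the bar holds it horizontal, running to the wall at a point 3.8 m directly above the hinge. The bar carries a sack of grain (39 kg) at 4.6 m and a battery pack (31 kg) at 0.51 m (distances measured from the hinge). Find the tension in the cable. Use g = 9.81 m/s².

T ≈ 793 N

Sum moments about the hinge (the unknown hinge reaction has zero arm there).
Beam weight: 19 × 9.81 = 186.4 N down at 2.4 m → arm 2.4 m, τ = 186.4 × 2.4 = 447.4 N·m clockwise.
Sack of grain: 39 × 9.81 = 382.6 N down at 4.6 m → arm 4.6 m, τ = 382.6 × 4.6 = 1760 N·m clockwise.
Battery pack: 31 × 9.81 = 304.1 N down at 0.51 m → arm 0.51 m, τ = 304.1 × 0.51 = 155.1 N·m clockwise.
Total clockwise load moment = 2362 N·m.
The cable tension T acts at 4.8 m; only its component perpendicular to the bar, T sinθ, produces torque. sinθ = h/√(h²+d²) = 3.8/√(3.8²+4.8²) = 0.6207.
Στ = 0 ⇒ T × 4.8 × 0.6207 = 2362 ⇒ T = 2362 / 2.979 = 793 N.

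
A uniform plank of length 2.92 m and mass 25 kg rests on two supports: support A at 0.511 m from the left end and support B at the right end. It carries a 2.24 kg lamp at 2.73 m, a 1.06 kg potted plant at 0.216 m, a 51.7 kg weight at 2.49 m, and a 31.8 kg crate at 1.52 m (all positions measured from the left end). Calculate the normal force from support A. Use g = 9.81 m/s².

R_A ≈ 434 N

Choose support B as the axis so its reaction then has zero moment arm.
Beam weight: 25 × 9.81 = 245.2 N down at 1.46 m → arm 1.46 m, τ = 245.2 × 1.46 = 358 N·m counterclockwise.
Lamp: 2.24 × 9.81 = 21.97 N down at 2.73 m → arm 0.19 m, τ = 21.97 × 0.19 = 4.174 N·m counterclockwise.
Potted plant: 1.06 × 9.81 = 10.4 N down at 0.216 m → arm 2.704 m, τ = 10.4 × 2.704 = 28.12 N·m counterclockwise.
Weight: 51.7 × 9.81 = 507.2 N down at 2.49 m → arm 0.43 m, τ = 507.2 × 0.43 = 218.1 N·m counterclockwise.
Crate: 31.8 × 9.81 = 312 N down at 1.52 m → arm 1.4 m, τ = 312 × 1.4 = 436.8 N·m counterclockwise.
Net load moment about support B = 1045 N·m counterclockwise.
Reaction R at support A is upward at 0.511 m, arm 2.409 m → moment R × 2.409 clockwise.
Στ = 0 ⇒ R × 2.409 = 1045 ⇒ R = 434 N.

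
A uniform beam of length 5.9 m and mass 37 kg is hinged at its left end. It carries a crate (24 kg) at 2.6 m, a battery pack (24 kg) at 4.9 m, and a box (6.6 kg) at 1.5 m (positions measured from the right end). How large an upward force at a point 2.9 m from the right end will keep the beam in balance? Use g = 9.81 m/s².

F ≈ 789 N

About the left end:
Beam weight: 37 × 9.81 = 363 N down at 2.95 m → arm 2.95 m, τ = 363 × 2.95 = 1071 N·m clockwise.
Crate: 24 × 9.81 = 235.4 N down at 2.6 m → arm 3.3 m, τ = 235.4 × 3.3 = 776.8 N·m clockwise.
Battery pack: 24 × 9.81 = 235.4 N down at 4.9 m → arm 1 m, τ = 235.4 × 1 = 235.4 N·m clockwise.
Box: 6.6 × 9.81 = 64.75 N down at 1.5 m → arm 4.4 m, τ = 64.75 × 4.4 = 284.9 N·m clockwise.
Net moment of the loads = 2368 N·m clockwise.
The upward force F acts at a point 2.9 m from the right end, arm 3 m, giving F × 3 counterclockwise.
For rotational equilibrium, F × 3 = 2368, so F = 2368 / 3 = 789 N.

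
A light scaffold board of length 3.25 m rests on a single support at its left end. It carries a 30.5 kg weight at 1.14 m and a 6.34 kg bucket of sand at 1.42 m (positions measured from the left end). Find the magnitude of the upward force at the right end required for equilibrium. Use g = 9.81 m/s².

Sum moments about the left end (the unknown pivot reaction has zero arm there).
Weight: 30.5 × 9.81 = 299.2 N down at 1.14 m → arm 1.14 m, τ = 299.2 × 1.14 = 341.1 N·m clockwise.
Bucket of sand: 6.34 × 9.81 = 62.2 N down at 1.42 m → arm 1.42 m, τ = 62.2 × 1.42 = 88.32 N·m clockwise.
Net moment of the loads = 429.4 N·m clockwise.
The upward force F acts at the right end, arm 3.25 m, giving F × 3.25 counterclockwise.
For rotational equilibrium, F × 3.25 = 429.4, so F = 429.4 / 3.25 = 132 N.

F ≈ 132 N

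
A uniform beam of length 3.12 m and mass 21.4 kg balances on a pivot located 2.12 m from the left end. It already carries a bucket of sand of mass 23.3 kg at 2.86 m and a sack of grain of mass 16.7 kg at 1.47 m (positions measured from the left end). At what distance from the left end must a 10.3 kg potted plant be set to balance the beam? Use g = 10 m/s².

Take moments about the pivot (at 2.12 m from the left end).
Beam weight: 21.4 × 10 = 214 N down at 1.56 m → arm 0.56 m, τ = 214 × 0.56 = 119.8 N·m counterclockwise.
Bucket of sand: 23.3 × 10 = 233 N down at 2.86 m → arm 0.74 m, τ = 233 × 0.74 = 172.4 N·m clockwise.
Sack of grain: 16.7 × 10 = 167 N down at 1.47 m → arm 0.65 m, τ = 167 × 0.65 = 108.5 N·m counterclockwise.
Net moment of existing loads = 55.9 N·m counterclockwise.
The potted plant weighs 10.3 × 10 = 103 N and must supply an equal clockwise moment, so its lever arm about the pivot is 55.9 / 103 = 0.543 m.
That puts it at 2.12 + 0.543 = 2.66 m from the left end.

x ≈ 2.66 m from the left end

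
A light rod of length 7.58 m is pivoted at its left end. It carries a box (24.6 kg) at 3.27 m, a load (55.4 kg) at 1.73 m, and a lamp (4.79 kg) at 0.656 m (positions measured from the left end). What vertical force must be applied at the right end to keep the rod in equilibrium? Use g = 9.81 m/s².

Taking torques about the left end:
Box: 24.6 × 9.81 = 241.3 N down at 3.27 m → arm 3.27 m, τ = 241.3 × 3.27 = 789.1 N·m clockwise.
Load: 55.4 × 9.81 = 543.5 N down at 1.73 m → arm 1.73 m, τ = 543.5 × 1.73 = 940.3 N·m clockwise.
Lamp: 4.79 × 9.81 = 46.99 N down at 0.656 m → arm 0.656 m, τ = 46.99 × 0.656 = 30.83 N·m clockwise.
Net moment of the loads = 1760 N·m clockwise.
The upward force F acts at the right end, arm 7.58 m, giving F × 7.58 counterclockwise.
Balancing moments: F × 7.58 = 1760, giving F = 1760 / 7.58 = 232 N.

F ≈ 232 N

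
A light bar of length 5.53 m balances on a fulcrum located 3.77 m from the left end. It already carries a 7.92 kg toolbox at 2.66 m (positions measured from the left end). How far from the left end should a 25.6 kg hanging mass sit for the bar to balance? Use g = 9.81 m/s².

x ≈ 4.11 m from the left end

Take moments about the fulcrum (at 3.77 m from the left end).
Toolbox: 7.92 × 9.81 = 77.7 N down at 2.66 m → arm 1.11 m, τ = 77.7 × 1.11 = 86.25 N·m counterclockwise.
Net moment of existing loads = 86.25 N·m counterclockwise.
The hanging mass weighs 25.6 × 9.81 = 251.1 N and must supply an equal clockwise moment, so its lever arm about the fulcrum is 86.25 / 251.1 = 0.343 m.
That puts it at 3.77 + 0.343 = 4.11 m from the left end.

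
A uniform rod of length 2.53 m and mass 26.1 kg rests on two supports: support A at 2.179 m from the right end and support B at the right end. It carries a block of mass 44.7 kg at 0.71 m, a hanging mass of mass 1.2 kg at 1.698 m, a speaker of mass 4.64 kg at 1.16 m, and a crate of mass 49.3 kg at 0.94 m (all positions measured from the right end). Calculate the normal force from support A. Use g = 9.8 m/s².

About support B:
Beam weight: 26.1 × 9.8 = 255.8 N down at 1.265 m → arm 1.265 m, τ = 255.8 × 1.265 = 323.6 N·m counterclockwise.
Block: 44.7 × 9.8 = 438.1 N down at 0.71 m → arm 0.71 m, τ = 438.1 × 0.71 = 311.1 N·m counterclockwise.
Hanging mass: 1.2 × 9.8 = 11.76 N down at 1.698 m → arm 1.698 m, τ = 11.76 × 1.698 = 19.97 N·m counterclockwise.
Speaker: 4.64 × 9.8 = 45.47 N down at 1.16 m → arm 1.16 m, τ = 45.47 × 1.16 = 52.75 N·m counterclockwise.
Crate: 49.3 × 9.8 = 483.1 N down at 0.94 m → arm 0.94 m, τ = 483.1 × 0.94 = 454.1 N·m counterclockwise.
Net load moment about support B = 1162 N·m counterclockwise.
Reaction R at support A is upward at 2.179 m, arm 2.179 m → moment R × 2.179 clockwise.
For rotational equilibrium, R × 2.179 = 1162, so R = 533 N.

R_A ≈ 533 N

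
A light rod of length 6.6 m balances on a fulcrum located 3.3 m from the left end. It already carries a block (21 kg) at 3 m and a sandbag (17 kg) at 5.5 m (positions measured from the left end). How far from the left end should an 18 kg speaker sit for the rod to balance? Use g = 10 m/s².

About the fulcrum (at 3.3 m from the left end):
Block: 21 × 10 = 210 N down at 3 m → arm 0.3 m, τ = 210 × 0.3 = 63 N·m counterclockwise.
Sandbag: 17 × 10 = 170 N down at 5.5 m → arm 2.2 m, τ = 170 × 2.2 = 374 N·m clockwise.
Net moment of existing loads = 311 N·m clockwise.
The speaker weighs 18 × 10 = 180 N and must supply an equal counterclockwise moment, so its lever arm about the fulcrum is 311 / 180 = 1.73 m.
That puts it at 3.3 − 1.73 = 1.57 m from the left end.

x ≈ 1.57 m from the left end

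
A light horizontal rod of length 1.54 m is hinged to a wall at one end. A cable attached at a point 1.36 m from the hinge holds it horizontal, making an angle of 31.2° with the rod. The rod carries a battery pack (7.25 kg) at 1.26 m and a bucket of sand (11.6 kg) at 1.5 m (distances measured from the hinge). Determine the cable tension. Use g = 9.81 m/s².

T ≈ 369 N

Sum moments about the hinge (the unknown hinge reaction has zero arm there).
Battery pack: 7.25 × 9.81 = 71.12 N down at 1.26 m → arm 1.26 m, τ = 71.12 × 1.26 = 89.61 N·m clockwise.
Bucket of sand: 11.6 × 9.81 = 113.8 N down at 1.5 m → arm 1.5 m, τ = 113.8 × 1.5 = 170.7 N·m clockwise.
Total clockwise load moment = 260.3 N·m.
The cable tension T acts at 1.36 m; only its component perpendicular to the rod, T sinθ, produces torque. sin 31.2° = 0.518.
Balancing moments: T × 1.36 × 0.518 = 260.3, giving T = 260.3 / 0.7045 = 369 N.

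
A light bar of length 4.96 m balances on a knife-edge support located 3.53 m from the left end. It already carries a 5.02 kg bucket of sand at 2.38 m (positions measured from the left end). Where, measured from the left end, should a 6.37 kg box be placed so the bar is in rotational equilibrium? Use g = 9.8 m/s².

Choose the knife-edge support (at 3.53 m from the left end) as the axis so the support reaction has zero arm there.
Bucket of sand: 5.02 × 9.8 = 49.2 N down at 2.38 m → arm 1.15 m, τ = 49.2 × 1.15 = 56.58 N·m counterclockwise.
Net moment of existing loads = 56.58 N·m counterclockwise.
The box weighs 6.37 × 9.8 = 62.43 N and must supply an equal clockwise moment, so its lever arm about the knife-edge support is 56.58 / 62.43 = 0.906 m.
That puts it at 3.53 + 0.906 = 4.44 m from the left end.

x ≈ 4.44 m from the left end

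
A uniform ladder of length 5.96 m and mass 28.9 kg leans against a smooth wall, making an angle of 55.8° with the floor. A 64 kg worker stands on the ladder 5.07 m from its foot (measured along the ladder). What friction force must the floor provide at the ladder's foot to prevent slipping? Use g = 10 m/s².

Take moments about the foot of the ladder.
Ladder weight 28.9×10 = 289 N acts at 2.98 m along the ladder; its horizontal arm is 2.98·cos55.8° = 1.675 m → τ = 484.1 N·m clockwise.
Worker: 64×10 = 640 N at 5.07 m → arm 2.85 m → τ = 1824 N·m clockwise.
Wall normal N acts horizontally at the top; its moment arm is the height L sinθ = 5.96·sin55.8° = 4.929 m, counterclockwise.
Στ = 0 ⇒ N × 4.929 = 2308 ⇒ N = 468 N.
ΣFx = 0: friction at the foot balances the wall's push, so f = N_wall = 468 N.

f ≈ 468 N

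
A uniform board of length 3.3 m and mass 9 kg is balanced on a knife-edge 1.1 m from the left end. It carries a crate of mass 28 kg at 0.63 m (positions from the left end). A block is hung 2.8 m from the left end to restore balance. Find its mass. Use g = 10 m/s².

m ≈ 4.83 kg

Sum moments about the knife-edge (at 1.1 m from the left end) (the support reaction has zero arm there).
Beam weight: 9 × 10 = 90 N down at 1.65 m → arm 0.55 m, τ = 90 × 0.55 = 49.5 N·m clockwise.
Crate: 28 × 10 = 280 N down at 0.63 m → arm 0.47 m, τ = 280 × 0.47 = 131.6 N·m counterclockwise.
Net moment of known loads = 82.1 N·m counterclockwise.
An unknown mass m at 2.8 m has arm 1.7 m; its moment is m·g·1.7 clockwise.
For rotational equilibrium, m × 10 × 1.7 = 82.1, so m = 82.1 / (10 × 1.7) = 4.83 kg.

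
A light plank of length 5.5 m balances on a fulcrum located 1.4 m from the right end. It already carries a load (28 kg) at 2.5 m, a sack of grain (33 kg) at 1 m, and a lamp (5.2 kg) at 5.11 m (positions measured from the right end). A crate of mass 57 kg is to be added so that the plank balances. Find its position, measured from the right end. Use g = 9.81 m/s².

x ≈ 0.753 m from the right end

Taking torques about the fulcrum (at 1.4 m from the right end):
Load: 28 × 9.81 = 274.7 N down at 2.5 m → arm 1.1 m, τ = 274.7 × 1.1 = 302.2 N·m counterclockwise.
Sack of grain: 33 × 9.81 = 323.7 N down at 1 m → arm 0.4 m, τ = 323.7 × 0.4 = 129.5 N·m clockwise.
Lamp: 5.2 × 9.81 = 51.01 N down at 5.11 m → arm 3.71 m, τ = 51.01 × 3.71 = 189.2 N·m counterclockwise.
Net moment of existing loads = 361.9 N·m counterclockwise.
The crate weighs 57 × 9.81 = 559.2 N and must supply an equal clockwise moment, so its lever arm about the fulcrum is 361.9 / 559.2 = 0.647 m.
That puts it at 1.4 − 0.647 = 0.753 m from the right end.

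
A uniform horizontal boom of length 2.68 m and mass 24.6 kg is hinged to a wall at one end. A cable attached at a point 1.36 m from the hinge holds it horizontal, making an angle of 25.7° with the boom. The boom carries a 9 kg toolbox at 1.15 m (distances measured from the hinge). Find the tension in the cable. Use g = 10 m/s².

T ≈ 734 N

About the hinge:
Beam weight: 24.6 × 10 = 246 N down at 1.34 m → arm 1.34 m, τ = 246 × 1.34 = 329.6 N·m clockwise.
Toolbox: 9 × 10 = 90 N down at 1.15 m → arm 1.15 m, τ = 90 × 1.15 = 103.5 N·m clockwise.
Total clockwise load moment = 433.1 N·m.
The cable tension T acts at 1.36 m; only its component perpendicular to the boom, T sinθ, produces torque. sin 25.7° = 0.4337.
Setting net torque to zero: T × 1.36 × 0.4337 = 433.1 → T = 433.1 / 0.5898 = 734 N.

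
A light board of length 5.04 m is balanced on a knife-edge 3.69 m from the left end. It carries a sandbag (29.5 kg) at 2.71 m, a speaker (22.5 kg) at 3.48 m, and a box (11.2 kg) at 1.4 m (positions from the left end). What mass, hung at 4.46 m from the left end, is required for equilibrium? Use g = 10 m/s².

m ≈ 77 kg

Sum moments about the knife-edge (at 3.69 m from the left end) (the support reaction has zero arm there).
Sandbag: 29.5 × 10 = 295 N down at 2.71 m → arm 0.98 m, τ = 295 × 0.98 = 289.1 N·m counterclockwise.
Speaker: 22.5 × 10 = 225 N down at 3.48 m → arm 0.21 m, τ = 225 × 0.21 = 47.25 N·m counterclockwise.
Box: 11.2 × 10 = 112 N down at 1.4 m → arm 2.29 m, τ = 112 × 2.29 = 256.5 N·m counterclockwise.
Net moment of known loads = 592.9 N·m counterclockwise.
An unknown mass m at 4.46 m has arm 0.77 m; its moment is m·g·0.77 clockwise.
For rotational equilibrium, m × 10 × 0.77 = 592.9, so m = 592.9 / (10 × 0.77) = 77 kg.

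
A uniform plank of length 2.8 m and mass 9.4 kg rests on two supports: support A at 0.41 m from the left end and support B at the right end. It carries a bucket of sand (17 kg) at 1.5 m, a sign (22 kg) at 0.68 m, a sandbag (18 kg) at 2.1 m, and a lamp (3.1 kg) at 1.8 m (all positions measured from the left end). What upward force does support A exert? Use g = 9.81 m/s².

R_A ≈ 401 N

Take moments about support B.
Beam weight: 9.4 × 9.81 = 92.21 N down at 1.4 m → arm 1.4 m, τ = 92.21 × 1.4 = 129.1 N·m counterclockwise.
Bucket of sand: 17 × 9.81 = 166.8 N down at 1.5 m → arm 1.3 m, τ = 166.8 × 1.3 = 216.8 N·m counterclockwise.
Sign: 22 × 9.81 = 215.8 N down at 0.68 m → arm 2.12 m, τ = 215.8 × 2.12 = 457.5 N·m counterclockwise.
Sandbag: 18 × 9.81 = 176.6 N down at 2.1 m → arm 0.7 m, τ = 176.6 × 0.7 = 123.6 N·m counterclockwise.
Lamp: 3.1 × 9.81 = 30.41 N down at 1.8 m → arm 1 m, τ = 30.41 × 1 = 30.41 N·m counterclockwise.
Net load moment about support B = 957.4 N·m counterclockwise.
Reaction R at support A is upward at 0.41 m, arm 2.39 m → moment R × 2.39 clockwise.
For rotational equilibrium, R × 2.39 = 957.4, so R = 401 N.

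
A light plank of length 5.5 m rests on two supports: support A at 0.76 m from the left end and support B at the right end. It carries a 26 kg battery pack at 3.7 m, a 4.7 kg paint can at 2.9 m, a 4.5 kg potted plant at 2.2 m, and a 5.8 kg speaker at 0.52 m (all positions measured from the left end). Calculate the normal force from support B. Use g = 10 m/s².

Choose support A as the axis so its reaction then has zero moment arm.
Battery pack: 26 × 10 = 260 N down at 3.7 m → arm 2.94 m, τ = 260 × 2.94 = 764.4 N·m clockwise.
Paint can: 4.7 × 10 = 47 N down at 2.9 m → arm 2.14 m, τ = 47 × 2.14 = 100.6 N·m clockwise.
Potted plant: 4.5 × 10 = 45 N down at 2.2 m → arm 1.44 m, τ = 45 × 1.44 = 64.8 N·m clockwise.
Speaker: 5.8 × 10 = 58 N down at 0.52 m → arm 0.24 m, τ = 58 × 0.24 = 13.92 N·m counterclockwise.
Net load moment about support A = 915.9 N·m clockwise.
Reaction R at support B is upward at 5.5 m, arm 4.74 m → moment R × 4.74 counterclockwise.
Στ = 0 ⇒ R × 4.74 = 915.9 ⇒ R = 193 N.

R_B ≈ 193 N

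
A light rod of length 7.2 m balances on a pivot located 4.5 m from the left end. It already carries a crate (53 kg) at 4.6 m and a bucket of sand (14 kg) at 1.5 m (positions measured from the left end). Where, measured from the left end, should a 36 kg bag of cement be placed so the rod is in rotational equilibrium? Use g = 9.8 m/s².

x ≈ 5.52 m from the left end

About the pivot (at 4.5 m from the left end):
Crate: 53 × 9.8 = 519.4 N down at 4.6 m → arm 0.1 m, τ = 519.4 × 0.1 = 51.94 N·m clockwise.
Bucket of sand: 14 × 9.8 = 137.2 N down at 1.5 m → arm 3 m, τ = 137.2 × 3 = 411.6 N·m counterclockwise.
Net moment of existing loads = 359.7 N·m counterclockwise.
The bag of cement weighs 36 × 9.8 = 352.8 N and must supply an equal clockwise moment, so its lever arm about the pivot is 359.7 / 352.8 = 1.02 m.
That puts it at 4.5 + 1.02 = 5.52 m from the left end.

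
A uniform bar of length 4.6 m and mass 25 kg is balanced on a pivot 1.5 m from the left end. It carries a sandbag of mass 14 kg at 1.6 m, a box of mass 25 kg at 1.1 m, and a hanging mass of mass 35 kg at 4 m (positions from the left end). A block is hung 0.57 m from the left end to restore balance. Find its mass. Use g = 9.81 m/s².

Sum moments about the pivot (at 1.5 m from the left end) (the support reaction has zero arm there).
Beam weight: 25 × 9.81 = 245.2 N down at 2.3 m → arm 0.8 m, τ = 245.2 × 0.8 = 196.2 N·m clockwise.
Sandbag: 14 × 9.81 = 137.3 N down at 1.6 m → arm 0.1 m, τ = 137.3 × 0.1 = 13.73 N·m clockwise.
Box: 25 × 9.81 = 245.2 N down at 1.1 m → arm 0.4 m, τ = 245.2 × 0.4 = 98.08 N·m counterclockwise.
Hanging mass: 35 × 9.81 = 343.4 N down at 4 m → arm 2.5 m, τ = 343.4 × 2.5 = 858.5 N·m clockwise.
Net moment of known loads = 970.4 N·m clockwise.
An unknown mass m at 0.57 m has arm 0.93 m; its moment is m·g·0.93 counterclockwise.
Setting net torque to zero: m × 9.81 × 0.93 = 970.4 → m = 970.4 / (9.81 × 0.93) = 106 kg.

m ≈ 106 kg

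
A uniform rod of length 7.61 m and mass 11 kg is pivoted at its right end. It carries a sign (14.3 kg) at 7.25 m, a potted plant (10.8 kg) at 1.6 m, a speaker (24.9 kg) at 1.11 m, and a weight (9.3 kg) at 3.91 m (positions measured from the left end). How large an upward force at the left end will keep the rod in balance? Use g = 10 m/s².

F ≈ 405 N

Taking torques about the right end:
Beam weight: 11 × 10 = 110 N down at 3.805 m → arm 3.805 m, τ = 110 × 3.805 = 418.6 N·m counterclockwise.
Sign: 14.3 × 10 = 143 N down at 7.25 m → arm 0.36 m, τ = 143 × 0.36 = 51.48 N·m counterclockwise.
Potted plant: 10.8 × 10 = 108 N down at 1.6 m → arm 6.01 m, τ = 108 × 6.01 = 649.1 N·m counterclockwise.
Speaker: 24.9 × 10 = 249 N down at 1.11 m → arm 6.5 m, τ = 249 × 6.5 = 1618 N·m counterclockwise.
Weight: 9.3 × 10 = 93 N down at 3.91 m → arm 3.7 m, τ = 93 × 3.7 = 344.1 N·m counterclockwise.
Net moment of the loads = 3081 N·m counterclockwise.
The upward force F acts at the left end, arm 7.61 m, giving F × 7.61 clockwise.
For rotational equilibrium, F × 7.61 = 3081, so F = 3081 / 7.61 = 405 N.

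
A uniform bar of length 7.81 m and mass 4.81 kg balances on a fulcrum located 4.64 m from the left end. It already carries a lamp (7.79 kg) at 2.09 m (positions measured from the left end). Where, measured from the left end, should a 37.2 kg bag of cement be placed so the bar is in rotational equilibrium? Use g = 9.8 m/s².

About the fulcrum (at 4.64 m from the left end):
Beam weight: 4.81 × 9.8 = 47.14 N down at 3.905 m → arm 0.735 m, τ = 47.14 × 0.735 = 34.65 N·m counterclockwise.
Lamp: 7.79 × 9.8 = 76.34 N down at 2.09 m → arm 2.55 m, τ = 76.34 × 2.55 = 194.7 N·m counterclockwise.
Net moment of existing loads = 229.3 N·m counterclockwise.
The bag of cement weighs 37.2 × 9.8 = 364.6 N and must supply an equal clockwise moment, so its lever arm about the fulcrum is 229.3 / 364.6 = 0.629 m.
That puts it at 4.64 + 0.629 = 5.27 m from the left end.

x ≈ 5.27 m from the left end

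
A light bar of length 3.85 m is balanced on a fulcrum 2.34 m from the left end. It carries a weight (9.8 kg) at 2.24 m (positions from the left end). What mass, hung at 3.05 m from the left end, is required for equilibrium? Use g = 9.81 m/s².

m ≈ 1.38 kg

Taking torques about the fulcrum (at 2.34 m from the left end):
Weight: 9.8 × 9.81 = 96.14 N down at 2.24 m → arm 0.1 m, τ = 96.14 × 0.1 = 9.614 N·m counterclockwise.
Net moment of known loads = 9.614 N·m counterclockwise.
An unknown mass m at 3.05 m has arm 0.71 m; its moment is m·g·0.71 clockwise.
Balancing moments: m × 9.81 × 0.71 = 9.614, giving m = 9.614 / (9.81 × 0.71) = 1.38 kg.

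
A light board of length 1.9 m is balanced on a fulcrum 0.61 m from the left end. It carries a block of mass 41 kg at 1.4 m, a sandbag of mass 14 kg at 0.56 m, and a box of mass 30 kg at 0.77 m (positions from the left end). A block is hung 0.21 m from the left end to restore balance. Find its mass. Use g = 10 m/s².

m ≈ 91.2 kg

Take moments about the fulcrum (at 0.61 m from the left end).
Block: 41 × 10 = 410 N down at 1.4 m → arm 0.79 m, τ = 410 × 0.79 = 323.9 N·m clockwise.
Sandbag: 14 × 10 = 140 N down at 0.56 m → arm 0.05 m, τ = 140 × 0.05 = 7 N·m counterclockwise.
Box: 30 × 10 = 300 N down at 0.77 m → arm 0.16 m, τ = 300 × 0.16 = 48 N·m clockwise.
Net moment of known loads = 364.9 N·m clockwise.
An unknown mass m at 0.21 m has arm 0.4 m; its moment is m·g·0.4 counterclockwise.
Setting net torque to zero: m × 10 × 0.4 = 364.9 → m = 364.9 / (10 × 0.4) = 91.2 kg.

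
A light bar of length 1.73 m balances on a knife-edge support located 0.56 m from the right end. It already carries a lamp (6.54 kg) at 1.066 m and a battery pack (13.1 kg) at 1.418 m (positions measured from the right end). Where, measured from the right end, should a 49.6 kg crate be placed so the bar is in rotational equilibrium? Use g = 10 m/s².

Sum moments about the knife-edge support (at 0.56 m from the right end) (the support reaction has zero arm there).
Lamp: 6.54 × 10 = 65.4 N down at 1.066 m → arm 0.506 m, τ = 65.4 × 0.506 = 33.09 N·m counterclockwise.
Battery pack: 13.1 × 10 = 131 N down at 1.418 m → arm 0.858 m, τ = 131 × 0.858 = 112.4 N·m counterclockwise.
Net moment of existing loads = 145.5 N·m counterclockwise.
The crate weighs 49.6 × 10 = 496 N and must supply an equal clockwise moment, so its lever arm about the knife-edge support is 145.5 / 496 = 0.293 m.
That puts it at 0.56 − 0.293 = 0.267 m from the right end.

x ≈ 0.267 m from the right end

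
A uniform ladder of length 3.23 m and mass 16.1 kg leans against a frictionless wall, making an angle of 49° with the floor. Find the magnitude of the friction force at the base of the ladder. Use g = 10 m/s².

Choose the foot of the ladder as the axis so the floor normal and friction both act there and drop out.
Ladder weight 16.1×10 = 161 N acts at 1.615 m along the ladder; its horizontal arm is 1.615·cos49° = 1.06 m → τ = 170.7 N·m clockwise.
Wall normal N acts horizontally at the top; its moment arm is the height L sinθ = 3.23·sin49° = 2.438 m, counterclockwise.
Setting net torque to zero: N × 2.438 = 170.7 → N = 70 N.
ΣFx = 0: friction at the foot balances the wall's push, so f = N_wall = 70 N.

f ≈ 70 N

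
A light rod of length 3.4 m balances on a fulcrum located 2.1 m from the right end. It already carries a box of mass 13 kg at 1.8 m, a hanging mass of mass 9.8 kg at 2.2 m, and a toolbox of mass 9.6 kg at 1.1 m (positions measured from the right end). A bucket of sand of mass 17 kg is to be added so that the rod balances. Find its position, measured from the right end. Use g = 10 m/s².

x ≈ 2.84 m from the right end

Choose the fulcrum (at 2.1 m from the right end) as the axis so the support reaction has zero arm there.
Box: 13 × 10 = 130 N down at 1.8 m → arm 0.3 m, τ = 130 × 0.3 = 39 N·m clockwise.
Hanging mass: 9.8 × 10 = 98 N down at 2.2 m → arm 0.1 m, τ = 98 × 0.1 = 9.8 N·m counterclockwise.
Toolbox: 9.6 × 10 = 96 N down at 1.1 m → arm 1 m, τ = 96 × 1 = 96 N·m clockwise.
Net moment of existing loads = 125.2 N·m clockwise.
The bucket of sand weighs 17 × 10 = 170 N and must supply an equal counterclockwise moment, so its lever arm about the fulcrum is 125.2 / 170 = 0.736 m.
That puts it at 2.1 + 0.736 = 2.84 m from the right end.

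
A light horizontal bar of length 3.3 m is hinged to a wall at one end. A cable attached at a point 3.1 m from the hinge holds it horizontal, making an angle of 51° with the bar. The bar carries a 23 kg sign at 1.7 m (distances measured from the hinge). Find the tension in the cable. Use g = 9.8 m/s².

T ≈ 159 N

Take moments about the hinge.
Sign: 23 × 9.8 = 225.4 N down at 1.7 m → arm 1.7 m, τ = 225.4 × 1.7 = 383.2 N·m clockwise.
Total clockwise load moment = 383.2 N·m.
The cable tension T acts at 3.1 m; only its component perpendicular to the bar, T sinθ, produces torque. sin 51° = 0.7771.
Στ = 0 ⇒ T × 3.1 × 0.7771 = 383.2 ⇒ T = 383.2 / 2.409 = 159 N.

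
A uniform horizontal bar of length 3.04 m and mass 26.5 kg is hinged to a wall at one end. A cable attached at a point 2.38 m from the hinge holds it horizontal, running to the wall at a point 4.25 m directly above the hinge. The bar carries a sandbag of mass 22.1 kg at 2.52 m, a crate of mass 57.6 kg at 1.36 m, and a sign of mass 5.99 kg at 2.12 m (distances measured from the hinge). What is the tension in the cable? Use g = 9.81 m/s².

About the hinge:
Beam weight: 26.5 × 9.81 = 260 N down at 1.52 m → arm 1.52 m, τ = 260 × 1.52 = 395.2 N·m clockwise.
Sandbag: 22.1 × 9.81 = 216.8 N down at 2.52 m → arm 2.52 m, τ = 216.8 × 2.52 = 546.3 N·m clockwise.
Crate: 57.6 × 9.81 = 565.1 N down at 1.36 m → arm 1.36 m, τ = 565.1 × 1.36 = 768.5 N·m clockwise.
Sign: 5.99 × 9.81 = 58.76 N down at 2.12 m → arm 2.12 m, τ = 58.76 × 2.12 = 124.6 N·m clockwise.
Total clockwise load moment = 1835 N·m.
The cable tension T acts at 2.38 m; only its component perpendicular to the bar, T sinθ, produces torque. sinθ = h/√(h²+d²) = 4.25/√(4.25²+2.38²) = 0.8725.
Στ = 0 ⇒ T × 2.38 × 0.8725 = 1835 ⇒ T = 1835 / 2.077 = 883 N.

T ≈ 883 N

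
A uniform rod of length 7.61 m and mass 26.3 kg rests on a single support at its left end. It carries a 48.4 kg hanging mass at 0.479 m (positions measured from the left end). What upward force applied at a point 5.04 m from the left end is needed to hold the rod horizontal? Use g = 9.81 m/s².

F ≈ 240 N

About the left end:
Beam weight: 26.3 × 9.81 = 258 N down at 3.805 m → arm 3.805 m, τ = 258 × 3.805 = 981.7 N·m clockwise.
Hanging mass: 48.4 × 9.81 = 474.8 N down at 0.479 m → arm 0.479 m, τ = 474.8 × 0.479 = 227.4 N·m clockwise.
Net moment of the loads = 1209 N·m clockwise.
The upward force F acts at a point 5.04 m from the left end, arm 5.04 m, giving F × 5.04 counterclockwise.
Στ = 0 ⇒ F × 5.04 = 1209 ⇒ F = 1209 / 5.04 = 240 N.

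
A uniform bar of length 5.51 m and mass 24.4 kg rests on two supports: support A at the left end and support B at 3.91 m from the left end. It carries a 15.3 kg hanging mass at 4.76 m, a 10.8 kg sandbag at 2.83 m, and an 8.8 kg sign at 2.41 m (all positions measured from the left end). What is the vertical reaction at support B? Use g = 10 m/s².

Sum moments about support A (its reaction then has zero moment arm).
Beam weight: 24.4 × 10 = 244 N down at 2.755 m → arm 2.755 m, τ = 244 × 2.755 = 672.2 N·m clockwise.
Hanging mass: 15.3 × 10 = 153 N down at 4.76 m → arm 4.76 m, τ = 153 × 4.76 = 728.3 N·m clockwise.
Sandbag: 10.8 × 10 = 108 N down at 2.83 m → arm 2.83 m, τ = 108 × 2.83 = 305.6 N·m clockwise.
Sign: 8.8 × 10 = 88 N down at 2.41 m → arm 2.41 m, τ = 88 × 2.41 = 212.1 N·m clockwise.
Net load moment about support A = 1918 N·m clockwise.
Reaction R at support B is upward at 3.91 m, arm 3.91 m → moment R × 3.91 counterclockwise.
For rotational equilibrium, R × 3.91 = 1918, so R = 491 N.

R_B ≈ 491 N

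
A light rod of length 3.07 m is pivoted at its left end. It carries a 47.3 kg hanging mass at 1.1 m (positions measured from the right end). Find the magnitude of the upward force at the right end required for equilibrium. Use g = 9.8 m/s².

Take moments about the left end.
Hanging mass: 47.3 × 9.8 = 463.5 N down at 1.1 m → arm 1.97 m, τ = 463.5 × 1.97 = 913.1 N·m clockwise.
Net moment of the loads = 913.1 N·m clockwise.
The upward force F acts at the right end, arm 3.07 m, giving F × 3.07 counterclockwise.
Balancing moments: F × 3.07 = 913.1, giving F = 913.1 / 3.07 = 297 N.

F ≈ 297 N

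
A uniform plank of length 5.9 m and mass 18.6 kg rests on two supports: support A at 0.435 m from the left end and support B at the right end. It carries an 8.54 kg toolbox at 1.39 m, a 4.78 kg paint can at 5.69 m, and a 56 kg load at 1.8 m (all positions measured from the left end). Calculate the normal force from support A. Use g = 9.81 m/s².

R_A ≈ 582 N

Sum moments about support B (its reaction then has zero moment arm).
Beam weight: 18.6 × 9.81 = 182.5 N down at 2.95 m → arm 2.95 m, τ = 182.5 × 2.95 = 538.4 N·m counterclockwise.
Toolbox: 8.54 × 9.81 = 83.78 N down at 1.39 m → arm 4.51 m, τ = 83.78 × 4.51 = 377.8 N·m counterclockwise.
Paint can: 4.78 × 9.81 = 46.89 N down at 5.69 m → arm 0.21 m, τ = 46.89 × 0.21 = 9.847 N·m counterclockwise.
Load: 56 × 9.81 = 549.4 N down at 1.8 m → arm 4.1 m, τ = 549.4 × 4.1 = 2253 N·m counterclockwise.
Net load moment about support B = 3179 N·m counterclockwise.
Reaction R at support A is upward at 0.435 m, arm 5.465 m → moment R × 5.465 clockwise.
For rotational equilibrium, R × 5.465 = 3179, so R = 582 N.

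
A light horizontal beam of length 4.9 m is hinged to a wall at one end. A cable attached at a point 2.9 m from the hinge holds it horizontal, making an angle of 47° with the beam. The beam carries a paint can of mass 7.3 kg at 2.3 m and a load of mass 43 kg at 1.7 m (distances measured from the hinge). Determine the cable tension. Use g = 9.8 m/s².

Sum moments about the hinge (the unknown hinge reaction has zero arm there).
Paint can: 7.3 × 9.8 = 71.54 N down at 2.3 m → arm 2.3 m, τ = 71.54 × 2.3 = 164.5 N·m clockwise.
Load: 43 × 9.8 = 421.4 N down at 1.7 m → arm 1.7 m, τ = 421.4 × 1.7 = 716.4 N·m clockwise.
Total clockwise load moment = 880.9 N·m.
The cable tension T acts at 2.9 m; only its component perpendicular to the beam, T sinθ, produces torque. sin 47° = 0.7314.
Setting net torque to zero: T × 2.9 × 0.7314 = 880.9 → T = 880.9 / 2.121 = 415 N.

T ≈ 415 N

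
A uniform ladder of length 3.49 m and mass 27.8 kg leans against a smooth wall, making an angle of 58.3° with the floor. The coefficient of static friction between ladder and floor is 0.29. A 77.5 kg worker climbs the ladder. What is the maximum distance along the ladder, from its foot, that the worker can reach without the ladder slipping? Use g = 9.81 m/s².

d ≈ 1.6 m

Choose the foot of the ladder as the axis so the floor normal and friction both act there and drop out.
Ladder weight 27.8×9.81 = 272.7 N acts at 1.745 m along the ladder; its horizontal arm is 1.745·cos58.3° = 0.9169 m → τ = 250 N·m clockwise.
Worker weight 77.5×9.81 = 760.3 N at distance d → arm d·cos58.3° → τ = 760.3·d·0.5255 clockwise.
Wall normal N at the top has arm L sinθ = 2.969 m counterclockwise, so Στ = 0 gives N·2.969 = 250 + 399.5·d.
ΣFy = 0 ⇒ N_floor = 1033 N, so the maximum friction is μ_s·N_floor = 0.29×1033 = 299.6 N. ΣFx = 0 ⇒ N_wall = f, so at the slipping point N = 299.6 N.
Substituting: 299.6×2.969 = 250 + 399.5·d ⇒ d = (889.5 − 250) / 399.5 = 1.6 m.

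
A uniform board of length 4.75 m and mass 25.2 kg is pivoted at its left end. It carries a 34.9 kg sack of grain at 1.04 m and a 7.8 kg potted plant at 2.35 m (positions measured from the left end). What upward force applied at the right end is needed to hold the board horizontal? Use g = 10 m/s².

F ≈ 241 N

Sum moments about the left end (the unknown pivot reaction has zero arm there).
Beam weight: 25.2 × 10 = 252 N down at 2.375 m → arm 2.375 m, τ = 252 × 2.375 = 598.5 N·m clockwise.
Sack of grain: 34.9 × 10 = 349 N down at 1.04 m → arm 1.04 m, τ = 349 × 1.04 = 363 N·m clockwise.
Potted plant: 7.8 × 10 = 78 N down at 2.35 m → arm 2.35 m, τ = 78 × 2.35 = 183.3 N·m clockwise.
Net moment of the loads = 1145 N·m clockwise.
The upward force F acts at the right end, arm 4.75 m, giving F × 4.75 counterclockwise.
Στ = 0 ⇒ F × 4.75 = 1145 ⇒ F = 1145 / 4.75 = 241 N.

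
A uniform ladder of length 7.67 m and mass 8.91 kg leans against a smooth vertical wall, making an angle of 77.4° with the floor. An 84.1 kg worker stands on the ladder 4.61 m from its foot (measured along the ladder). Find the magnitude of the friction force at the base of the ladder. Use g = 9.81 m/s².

f ≈ 121 N

About the foot of the ladder:
Ladder weight 8.91×9.81 = 87.41 N acts at 3.835 m along the ladder; its horizontal arm is 3.835·cos77.4° = 0.8366 m → τ = 73.13 N·m clockwise.
Worker: 84.1×9.81 = 825 N at 4.61 m → arm 1.006 m → τ = 830 N·m clockwise.
Wall normal N acts horizontally at the top; its moment arm is the height L sinθ = 7.67·sin77.4° = 7.485 m, counterclockwise.
Balancing moments: N × 7.485 = 903.1, giving N = 121 N.
ΣFx = 0: friction at the foot balances the wall's push, so f = N_wall = 121 N.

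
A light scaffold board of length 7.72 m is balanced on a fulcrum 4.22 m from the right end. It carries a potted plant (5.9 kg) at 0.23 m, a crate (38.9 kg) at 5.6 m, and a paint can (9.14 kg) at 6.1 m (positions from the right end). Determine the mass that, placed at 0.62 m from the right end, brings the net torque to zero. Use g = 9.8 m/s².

m ≈ 13.1 kg

Take moments about the fulcrum (at 4.22 m from the right end).
Potted plant: 5.9 × 9.8 = 57.82 N down at 0.23 m → arm 3.99 m, τ = 57.82 × 3.99 = 230.7 N·m clockwise.
Crate: 38.9 × 9.8 = 381.2 N down at 5.6 m → arm 1.38 m, τ = 381.2 × 1.38 = 526.1 N·m counterclockwise.
Paint can: 9.14 × 9.8 = 89.57 N down at 6.1 m → arm 1.88 m, τ = 89.57 × 1.88 = 168.4 N·m counterclockwise.
Net moment of known loads = 463.8 N·m counterclockwise.
An unknown mass m at 0.62 m has arm 3.6 m; its moment is m·g·3.6 clockwise.
Balancing moments: m × 9.8 × 3.6 = 463.8, giving m = 463.8 / (9.8 × 3.6) = 13.1 kg.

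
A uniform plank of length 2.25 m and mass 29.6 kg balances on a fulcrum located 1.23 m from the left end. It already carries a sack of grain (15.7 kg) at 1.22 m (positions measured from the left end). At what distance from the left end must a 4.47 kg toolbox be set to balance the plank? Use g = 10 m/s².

x ≈ 1.96 m from the left end

Take moments about the fulcrum (at 1.23 m from the left end).
Beam weight: 29.6 × 10 = 296 N down at 1.125 m → arm 0.105 m, τ = 296 × 0.105 = 31.08 N·m counterclockwise.
Sack of grain: 15.7 × 10 = 157 N down at 1.22 m → arm 0.01 m, τ = 157 × 0.01 = 1.57 N·m counterclockwise.
Net moment of existing loads = 32.65 N·m counterclockwise.
The toolbox weighs 4.47 × 10 = 44.7 N and must supply an equal clockwise moment, so its lever arm about the fulcrum is 32.65 / 44.7 = 0.73 m.
That puts it at 1.23 + 0.73 = 1.96 m from the left end.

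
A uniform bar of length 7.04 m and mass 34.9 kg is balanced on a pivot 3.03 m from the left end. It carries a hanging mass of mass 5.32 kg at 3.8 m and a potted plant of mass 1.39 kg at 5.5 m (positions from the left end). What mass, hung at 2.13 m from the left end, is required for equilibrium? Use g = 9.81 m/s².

Sum moments about the pivot (at 3.03 m from the left end) (the support reaction has zero arm there).
Beam weight: 34.9 × 9.81 = 342.4 N down at 3.52 m → arm 0.49 m, τ = 342.4 × 0.49 = 167.8 N·m clockwise.
Hanging mass: 5.32 × 9.81 = 52.19 N down at 3.8 m → arm 0.77 m, τ = 52.19 × 0.77 = 40.19 N·m clockwise.
Potted plant: 1.39 × 9.81 = 13.64 N down at 5.5 m → arm 2.47 m, τ = 13.64 × 2.47 = 33.69 N·m clockwise.
Net moment of known loads = 241.7 N·m clockwise.
An unknown mass m at 2.13 m has arm 0.9 m; its moment is m·g·0.9 counterclockwise.
Setting net torque to zero: m × 9.81 × 0.9 = 241.7 → m = 241.7 / (9.81 × 0.9) = 27.4 kg.

m ≈ 27.4 kg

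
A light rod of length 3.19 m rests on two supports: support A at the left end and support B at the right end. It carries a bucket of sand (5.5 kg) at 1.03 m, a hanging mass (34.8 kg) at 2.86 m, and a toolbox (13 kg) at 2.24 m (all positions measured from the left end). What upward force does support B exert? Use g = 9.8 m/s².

R_B ≈ 413 N

Sum moments about support A (its reaction then has zero moment arm).
Bucket of sand: 5.5 × 9.8 = 53.9 N down at 1.03 m → arm 1.03 m, τ = 53.9 × 1.03 = 55.52 N·m clockwise.
Hanging mass: 34.8 × 9.8 = 341 N down at 2.86 m → arm 2.86 m, τ = 341 × 2.86 = 975.3 N·m clockwise.
Toolbox: 13 × 9.8 = 127.4 N down at 2.24 m → arm 2.24 m, τ = 127.4 × 2.24 = 285.4 N·m clockwise.
Net load moment about support A = 1316 N·m clockwise.
Reaction R at support B is upward at 3.19 m, arm 3.19 m → moment R × 3.19 counterclockwise.
Setting net torque to zero: R × 3.19 = 1316 → R = 413 N.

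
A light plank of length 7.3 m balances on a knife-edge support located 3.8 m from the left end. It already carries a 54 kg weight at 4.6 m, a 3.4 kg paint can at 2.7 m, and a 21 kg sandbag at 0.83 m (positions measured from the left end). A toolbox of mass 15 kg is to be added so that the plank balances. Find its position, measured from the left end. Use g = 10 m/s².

x ≈ 5.33 m from the left end

Choose the knife-edge support (at 3.8 m from the left end) as the axis so the support reaction has zero arm there.
Weight: 54 × 10 = 540 N down at 4.6 m → arm 0.8 m, τ = 540 × 0.8 = 432 N·m clockwise.
Paint can: 3.4 × 10 = 34 N down at 2.7 m → arm 1.1 m, τ = 34 × 1.1 = 37.4 N·m counterclockwise.
Sandbag: 21 × 10 = 210 N down at 0.83 m → arm 2.97 m, τ = 210 × 2.97 = 623.7 N·m counterclockwise.
Net moment of existing loads = 229.1 N·m counterclockwise.
The toolbox weighs 15 × 10 = 150 N and must supply an equal clockwise moment, so its lever arm about the knife-edge support is 229.1 / 150 = 1.53 m.
That puts it at 3.8 + 1.53 = 5.33 m from the left end.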